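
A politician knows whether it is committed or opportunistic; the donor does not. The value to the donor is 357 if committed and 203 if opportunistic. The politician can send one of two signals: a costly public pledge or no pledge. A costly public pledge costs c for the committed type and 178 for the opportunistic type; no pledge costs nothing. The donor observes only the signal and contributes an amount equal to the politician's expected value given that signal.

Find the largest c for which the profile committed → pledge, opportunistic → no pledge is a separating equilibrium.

154

Under separation: pledge → committed (pays 357); no pledge → opportunistic (pays 203).
Opportunistic: 203 − 0 = 203 ≥ 357 − 178 = 179. Holds regardless of c. ✓
Committed: 357 − c ≥ 203 − 0, so c ≤ 357 − 203 = 154.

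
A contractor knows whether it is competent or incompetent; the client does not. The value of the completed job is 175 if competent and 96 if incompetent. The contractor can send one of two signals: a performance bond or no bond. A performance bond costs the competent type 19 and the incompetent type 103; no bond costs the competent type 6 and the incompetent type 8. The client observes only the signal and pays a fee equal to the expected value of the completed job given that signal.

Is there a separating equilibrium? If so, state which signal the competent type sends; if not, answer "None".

Try competent → bond, incompetent → no bond:
  If types separate, bond earns payment 175 and no bond earns 96.
  Competent: bond gives 175 − 19 = 156; no bond gives 96 − 6 = 90. No deviation. ✓
  Incompetent: no bond gives 96 − 8 = 88; bond gives 175 − 103 = 72. No deviation. ✓
Both hold — the competent type sends bond.

bond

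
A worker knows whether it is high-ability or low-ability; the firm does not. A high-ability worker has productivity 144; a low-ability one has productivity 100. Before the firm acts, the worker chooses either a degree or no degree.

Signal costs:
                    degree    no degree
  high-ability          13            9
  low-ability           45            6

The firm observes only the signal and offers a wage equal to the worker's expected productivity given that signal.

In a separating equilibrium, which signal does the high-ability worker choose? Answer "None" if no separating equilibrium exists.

None

Try high-ability → degree, low-ability → no degree:
  Under separation the firm infers type exactly: degree → high-ability (pays 144), no degree → low-ability (pays 100).
  High-ability: degree gives 144 − 13 = 131; no degree gives 100 − 9 = 91. No deviation. ✓
  Low-ability: no degree gives 100 − 6 = 94; degree gives 144 − 45 = 99. Would deviate. ✗
Try high-ability → no degree, low-ability → degree:
  Under separation the firm infers type exactly: no degree → high-ability (pays 144), degree → low-ability (pays 100).
  High-ability: no degree gives 144 − 9 = 135; degree gives 100 − 13 = 87. No deviation. ✓
  Low-ability: degree gives 100 − 45 = 55; no degree gives 144 − 6 = 138. Would deviate. ✗
Neither assignment is incentive-compatible.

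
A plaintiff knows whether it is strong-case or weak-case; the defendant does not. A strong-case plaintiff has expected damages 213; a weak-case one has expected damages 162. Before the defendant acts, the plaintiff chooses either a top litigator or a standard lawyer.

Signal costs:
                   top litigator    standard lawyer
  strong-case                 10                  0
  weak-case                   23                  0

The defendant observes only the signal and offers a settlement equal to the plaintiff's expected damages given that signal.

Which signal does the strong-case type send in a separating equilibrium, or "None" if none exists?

None

Try strong-case → top litigator, weak-case → standard lawyer:
  Under separation the defendant infers type exactly: top litigator → strong-case (pays 213), standard lawyer → weak-case (pays 162).
  Strong-case: top litigator gives 213 − 10 = 203; standard lawyer gives 162 − 0 = 162. No deviation. ✓
  Weak-case: standard lawyer gives 162 − 0 = 162; top litigator gives 213 − 23 = 190. Would deviate. ✗
Try strong-case → standard lawyer, weak-case → top litigator:
  Under separation the defendant infers type exactly: standard lawyer → strong-case (pays 213), top litigator → weak-case (pays 162).
  Strong-case: standard lawyer gives 213 − 0 = 213; top litigator gives 162 − 10 = 152. No deviation. ✓
  Weak-case: top litigator gives 162 − 23 = 139; standard lawyer gives 213 − 0 = 213. Would deviate. ✗
Neither assignment is incentive-compatible.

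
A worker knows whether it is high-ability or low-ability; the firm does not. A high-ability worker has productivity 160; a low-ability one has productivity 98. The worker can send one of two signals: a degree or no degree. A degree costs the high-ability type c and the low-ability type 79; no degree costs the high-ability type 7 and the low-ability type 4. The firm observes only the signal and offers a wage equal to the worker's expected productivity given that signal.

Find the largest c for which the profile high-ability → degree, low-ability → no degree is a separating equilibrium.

Under separation: degree → high-ability (pays 160); no degree → low-ability (pays 98).
Low-ability: 98 − 4 = 94 ≥ 160 − 79 = 81. Holds regardless of c. ✓
High-ability: 160 − c ≥ 98 − 7, so c ≤ 160 − 91 = 69.

69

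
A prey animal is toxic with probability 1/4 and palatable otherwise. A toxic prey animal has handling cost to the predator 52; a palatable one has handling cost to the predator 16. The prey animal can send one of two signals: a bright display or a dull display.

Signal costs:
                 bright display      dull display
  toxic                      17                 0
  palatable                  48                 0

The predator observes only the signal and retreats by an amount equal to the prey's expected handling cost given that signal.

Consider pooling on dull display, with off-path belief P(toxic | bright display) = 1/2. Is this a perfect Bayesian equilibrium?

Yes

On the equilibrium path (dull display) the predator holds the prior 1/4 and pays 1/4·52 + 3/4·16 = 25. Off-path (bright display) belief 1/2 gives 1/2·52 + 1/2·16 = 34.
Toxic: dull display gives 25 − 0 = 25; bright display gives 34 − 17 = 17. Stays. ✓
Palatable: dull display gives 25 − 0 = 25; bright display gives 34 − 48 = -14. Stays. ✓
Beliefs are Bayes-consistent on-path and both types best-respond.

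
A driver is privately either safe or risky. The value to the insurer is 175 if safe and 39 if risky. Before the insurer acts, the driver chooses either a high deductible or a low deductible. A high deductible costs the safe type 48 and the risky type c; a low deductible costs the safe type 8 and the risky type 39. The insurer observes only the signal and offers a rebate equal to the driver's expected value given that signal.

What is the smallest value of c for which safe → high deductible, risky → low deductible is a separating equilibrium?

Under separation: high deductible → safe (pays 175); low deductible → risky (pays 39).
Safe: 175 − 48 = 127 ≥ 39 − 8 = 31. Holds regardless of c. ✓
Risky: 39 − 39 ≥ 175 − c, so c ≥ 175 − 0 = 175.

175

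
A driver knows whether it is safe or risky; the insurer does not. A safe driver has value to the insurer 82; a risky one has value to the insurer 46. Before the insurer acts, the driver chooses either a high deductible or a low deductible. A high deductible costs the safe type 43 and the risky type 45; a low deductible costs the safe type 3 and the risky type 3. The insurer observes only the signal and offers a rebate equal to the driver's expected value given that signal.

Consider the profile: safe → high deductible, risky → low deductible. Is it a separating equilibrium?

If types separate, high deductible earns payment 82 and low deductible earns 46.
Safe: high deductible gives 82 − 43 = 39; low deductible gives 46 − 3 = 43. Would deviate. ✗
Risky: low deductible gives 46 − 3 = 43; high deductible gives 82 − 45 = 37. No deviation. ✓

No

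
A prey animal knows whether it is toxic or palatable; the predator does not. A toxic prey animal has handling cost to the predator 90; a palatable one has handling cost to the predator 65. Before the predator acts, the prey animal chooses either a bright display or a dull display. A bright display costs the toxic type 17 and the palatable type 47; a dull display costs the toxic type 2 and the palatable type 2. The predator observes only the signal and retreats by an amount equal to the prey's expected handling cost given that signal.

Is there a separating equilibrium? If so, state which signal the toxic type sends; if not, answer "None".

bright display

Try toxic → bright display, palatable → dull display:
  If types separate, bright display earns payment 90 and dull display earns 65.
  Toxic: bright display gives 90 − 17 = 73; dull display gives 65 − 2 = 63. No deviation. ✓
  Palatable: dull display gives 65 − 2 = 63; bright display gives 90 − 47 = 43. No deviation. ✓
Both hold — the toxic type sends bright display.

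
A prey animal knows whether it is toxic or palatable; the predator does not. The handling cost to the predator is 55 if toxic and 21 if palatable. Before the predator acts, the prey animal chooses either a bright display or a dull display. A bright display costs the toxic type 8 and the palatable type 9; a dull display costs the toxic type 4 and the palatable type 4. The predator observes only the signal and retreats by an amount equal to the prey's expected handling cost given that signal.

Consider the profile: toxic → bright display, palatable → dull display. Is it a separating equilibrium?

Under separation the predator infers type exactly: bright display → toxic (pays 55), dull display → palatable (pays 21).
Toxic: bright display gives 55 − 8 = 47; dull display gives 21 − 4 = 17. No deviation. ✓
Palatable: dull display gives 21 − 4 = 17; bright display gives 55 − 9 = 46. Would deviate. ✗

No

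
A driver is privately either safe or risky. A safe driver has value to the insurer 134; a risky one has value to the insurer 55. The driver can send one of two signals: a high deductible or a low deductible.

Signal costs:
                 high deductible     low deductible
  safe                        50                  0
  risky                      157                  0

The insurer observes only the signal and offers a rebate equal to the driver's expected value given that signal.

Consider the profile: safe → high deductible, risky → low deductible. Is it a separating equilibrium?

Under separation the insurer infers type exactly: high deductible → safe (pays 134), low deductible → risky (pays 55).
Safe: high deductible gives 134 − 50 = 84; low deductible gives 55 − 0 = 55. No deviation. ✓
Risky: low deductible gives 55 − 0 = 55; high deductible gives 134 − 157 = -23. No deviation. ✓
Neither type gains from mimicking the other.

Yes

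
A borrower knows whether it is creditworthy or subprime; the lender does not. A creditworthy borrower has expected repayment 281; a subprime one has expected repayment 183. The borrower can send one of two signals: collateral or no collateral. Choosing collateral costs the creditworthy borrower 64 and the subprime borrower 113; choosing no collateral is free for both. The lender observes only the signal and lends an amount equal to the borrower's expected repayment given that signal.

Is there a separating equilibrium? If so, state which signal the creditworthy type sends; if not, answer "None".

Try creditworthy → collateral, subprime → no collateral:
  Under separation the lender infers type exactly: collateral → creditworthy (pays 281), no collateral → subprime (pays 183).
  Creditworthy: collateral gives 281 − 64 = 217; no collateral gives 183 − 0 = 183. No deviation. ✓
  Subprime: no collateral gives 183 − 0 = 183; collateral gives 281 − 113 = 168. No deviation. ✓
Both hold — the creditworthy type sends collateral.

collateral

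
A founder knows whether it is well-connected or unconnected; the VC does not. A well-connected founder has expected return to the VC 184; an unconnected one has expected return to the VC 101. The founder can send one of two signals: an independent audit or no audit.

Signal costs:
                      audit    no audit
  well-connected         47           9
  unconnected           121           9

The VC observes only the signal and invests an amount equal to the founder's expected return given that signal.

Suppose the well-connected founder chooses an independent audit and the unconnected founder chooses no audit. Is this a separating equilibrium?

If types separate, audit earns payment 184 and no audit earns 101.
Well-connected: audit gives 184 − 47 = 137; no audit gives 101 − 9 = 92. No deviation. ✓
Unconnected: no audit gives 101 − 9 = 92; audit gives 184 − 121 = 63. No deviation. ✓
Both incentive constraints hold.

Yes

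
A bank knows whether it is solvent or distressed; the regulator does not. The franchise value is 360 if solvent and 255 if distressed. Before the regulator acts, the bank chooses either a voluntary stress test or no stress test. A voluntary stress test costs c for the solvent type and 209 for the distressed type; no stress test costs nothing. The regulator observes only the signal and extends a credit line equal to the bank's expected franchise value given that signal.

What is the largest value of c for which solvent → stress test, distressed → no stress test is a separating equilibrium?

Under separation: stress test → solvent (pays 360); no stress test → distressed (pays 255).
Distressed: 255 − 0 = 255 ≥ 360 − 209 = 151. Holds regardless of c. ✓
Solvent: 360 − c ≥ 255 − 0, so c ≤ 360 − 255 = 105.

105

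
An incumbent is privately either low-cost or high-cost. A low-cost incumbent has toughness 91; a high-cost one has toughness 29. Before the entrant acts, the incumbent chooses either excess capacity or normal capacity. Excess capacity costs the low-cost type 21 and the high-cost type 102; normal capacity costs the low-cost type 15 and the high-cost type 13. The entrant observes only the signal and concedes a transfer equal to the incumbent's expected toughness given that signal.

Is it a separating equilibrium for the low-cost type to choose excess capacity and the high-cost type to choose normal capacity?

If types separate, excess capacity earns payment 91 and normal capacity earns 29.
Low-cost: excess capacity gives 91 − 21 = 70; normal capacity gives 29 − 15 = 14. No deviation. ✓
High-cost: normal capacity gives 29 − 13 = 16; excess capacity gives 91 − 102 = -11. No deviation. ✓
Neither type gains from mimicking the other.

Yes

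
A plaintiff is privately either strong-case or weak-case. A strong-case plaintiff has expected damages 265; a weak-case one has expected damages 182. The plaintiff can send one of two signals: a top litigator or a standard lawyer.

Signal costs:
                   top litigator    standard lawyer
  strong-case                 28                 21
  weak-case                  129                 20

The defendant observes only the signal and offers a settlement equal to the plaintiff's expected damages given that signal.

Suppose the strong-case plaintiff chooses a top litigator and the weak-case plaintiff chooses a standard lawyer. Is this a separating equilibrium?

Yes

If types separate, top litigator earns payment 265 and standard lawyer earns 182.
Strong-case: top litigator gives 265 − 28 = 237; standard lawyer gives 182 − 21 = 161. No deviation. ✓
Weak-case: standard lawyer gives 182 − 20 = 162; top litigator gives 265 − 129 = 136. No deviation. ✓
Both incentive constraints hold.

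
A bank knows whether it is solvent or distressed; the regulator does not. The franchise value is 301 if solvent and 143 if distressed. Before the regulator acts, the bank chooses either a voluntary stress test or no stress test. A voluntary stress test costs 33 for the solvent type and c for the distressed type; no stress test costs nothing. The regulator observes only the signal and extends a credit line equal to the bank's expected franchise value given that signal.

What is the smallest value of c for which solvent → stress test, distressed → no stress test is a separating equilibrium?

Under separation: stress test → solvent (pays 301); no stress test → distressed (pays 143).
Solvent: 301 − 33 = 268 ≥ 143 − 0 = 143. Holds regardless of c. ✓
Distressed: 143 − 0 ≥ 301 − c, so c ≥ 301 − 143 = 158.

158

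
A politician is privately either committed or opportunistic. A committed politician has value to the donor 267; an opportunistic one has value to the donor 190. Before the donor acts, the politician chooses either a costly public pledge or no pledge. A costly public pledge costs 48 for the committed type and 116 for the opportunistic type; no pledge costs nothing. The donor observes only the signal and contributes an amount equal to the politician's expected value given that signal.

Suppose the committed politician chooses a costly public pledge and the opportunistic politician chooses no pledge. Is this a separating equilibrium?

Yes

If types separate, pledge earns payment 267 and no pledge earns 190.
Committed: pledge gives 267 − 48 = 219; no pledge gives 190 − 0 = 190. No deviation. ✓
Opportunistic: no pledge gives 190 − 0 = 190; pledge gives 267 − 116 = 151. No deviation. ✓
Both incentive constraints hold.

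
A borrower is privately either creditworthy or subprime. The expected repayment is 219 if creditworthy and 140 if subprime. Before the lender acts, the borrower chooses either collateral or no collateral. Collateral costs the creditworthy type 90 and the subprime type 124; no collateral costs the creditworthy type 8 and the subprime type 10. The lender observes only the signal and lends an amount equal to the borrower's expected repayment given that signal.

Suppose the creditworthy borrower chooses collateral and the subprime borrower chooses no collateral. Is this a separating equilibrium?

Under separation the lender infers type exactly: collateral → creditworthy (pays 219), no collateral → subprime (pays 140).
Creditworthy: collateral gives 219 − 90 = 129; no collateral gives 140 − 8 = 132. Would deviate. ✗
Subprime: no collateral gives 140 − 10 = 130; collateral gives 219 − 124 = 95. No deviation. ✓

No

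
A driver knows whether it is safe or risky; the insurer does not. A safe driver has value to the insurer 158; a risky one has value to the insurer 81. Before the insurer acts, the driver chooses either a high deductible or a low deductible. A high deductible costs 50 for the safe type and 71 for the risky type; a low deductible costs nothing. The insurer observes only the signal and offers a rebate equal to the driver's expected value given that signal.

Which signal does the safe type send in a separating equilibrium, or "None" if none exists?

Try safe → high deductible, risky → low deductible:
  If types separate, high deductible earns payment 158 and low deductible earns 81.
  Safe: high deductible gives 158 − 50 = 108; low deductible gives 81 − 0 = 81. No deviation. ✓
  Risky: low deductible gives 81 − 0 = 81; high deductible gives 158 − 71 = 87. Would deviate. ✗
Try safe → low deductible, risky → high deductible:
  If types separate, low deductible earns payment 158 and high deductible earns 81.
  Safe: low deductible gives 158 − 0 = 158; high deductible gives 81 − 50 = 31. No deviation. ✓
  Risky: high deductible gives 81 − 71 = 10; low deductible gives 158 − 0 = 158. Would deviate. ✗
Neither assignment is incentive-compatible.

None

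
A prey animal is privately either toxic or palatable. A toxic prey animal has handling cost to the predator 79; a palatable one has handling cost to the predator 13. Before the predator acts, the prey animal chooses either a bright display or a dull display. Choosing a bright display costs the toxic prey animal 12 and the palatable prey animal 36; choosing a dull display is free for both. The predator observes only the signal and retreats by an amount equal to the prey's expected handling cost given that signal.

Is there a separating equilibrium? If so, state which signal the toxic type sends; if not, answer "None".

Try toxic → bright display, palatable → dull display:
  Under separation the predator infers type exactly: bright display → toxic (pays 79), dull display → palatable (pays 13).
  Toxic: bright display gives 79 − 12 = 67; dull display gives 13 − 0 = 13. No deviation. ✓
  Palatable: dull display gives 13 − 0 = 13; bright display gives 79 − 36 = 43. Would deviate. ✗
Try toxic → dull display, palatable → bright display:
  Under separation the predator infers type exactly: dull display → toxic (pays 79), bright display → palatable (pays 13).
  Toxic: dull display gives 79 − 0 = 79; bright display gives 13 − 12 = 1. No deviation. ✓
  Palatable: bright display gives 13 − 36 = -23; dull display gives 79 − 0 = 79. Would deviate. ✗
Neither assignment is incentive-compatible.

None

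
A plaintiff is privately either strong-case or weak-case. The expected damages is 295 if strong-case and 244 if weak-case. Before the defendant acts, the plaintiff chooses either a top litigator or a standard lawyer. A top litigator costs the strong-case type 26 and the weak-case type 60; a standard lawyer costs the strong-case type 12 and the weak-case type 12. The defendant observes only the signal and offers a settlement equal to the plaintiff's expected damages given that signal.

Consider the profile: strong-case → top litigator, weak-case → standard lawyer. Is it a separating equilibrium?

No

If types separate, top litigator earns payment 295 and standard lawyer earns 244.
Strong-case: top litigator gives 295 − 26 = 269; standard lawyer gives 244 − 12 = 232. No deviation. ✓
Weak-case: standard lawyer gives 244 − 12 = 232; top litigator gives 295 − 60 = 235. Would deviate. ✗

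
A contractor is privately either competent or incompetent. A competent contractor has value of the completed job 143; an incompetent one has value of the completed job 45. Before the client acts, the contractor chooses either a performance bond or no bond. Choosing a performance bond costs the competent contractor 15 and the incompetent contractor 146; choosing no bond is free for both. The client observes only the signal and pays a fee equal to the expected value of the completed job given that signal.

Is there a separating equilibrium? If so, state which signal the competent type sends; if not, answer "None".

Try competent → bond, incompetent → no bond:
  If types separate, bond earns payment 143 and no bond earns 45.
  Competent: bond gives 143 − 15 = 128; no bond gives 45 − 0 = 45. No deviation. ✓
  Incompetent: no bond gives 45 − 0 = 45; bond gives 143 − 146 = -3. No deviation. ✓
Both hold — the competent type sends bond.

bond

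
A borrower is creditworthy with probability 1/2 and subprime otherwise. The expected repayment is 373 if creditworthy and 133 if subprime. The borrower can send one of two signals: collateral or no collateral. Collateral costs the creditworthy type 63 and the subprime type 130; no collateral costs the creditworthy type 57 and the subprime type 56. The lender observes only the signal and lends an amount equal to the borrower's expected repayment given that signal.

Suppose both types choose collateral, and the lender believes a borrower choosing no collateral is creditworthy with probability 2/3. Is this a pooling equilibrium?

At the pooled signal (collateral) the lender holds the prior 1/2 and pays 1/2·373 + 1/2·133 = 253. Off-path (no collateral) belief 2/3 gives 2/3·373 + 1/3·133 = 293.
Creditworthy: collateral gives 253 − 63 = 190; no collateral gives 293 − 57 = 236. Deviates. ✗
Subprime: collateral gives 253 − 130 = 123; no collateral gives 293 − 56 = 237. Deviates. ✗

No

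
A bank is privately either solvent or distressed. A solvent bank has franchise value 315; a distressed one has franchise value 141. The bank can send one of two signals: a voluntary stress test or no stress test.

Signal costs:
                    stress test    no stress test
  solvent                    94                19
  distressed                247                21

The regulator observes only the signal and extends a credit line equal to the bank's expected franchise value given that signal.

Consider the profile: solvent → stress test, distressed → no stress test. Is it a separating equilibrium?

If types separate, stress test earns payment 315 and no stress test earns 141.
Solvent: stress test gives 315 − 94 = 221; no stress test gives 141 − 19 = 122. No deviation. ✓
Distressed: no stress test gives 141 − 21 = 120; stress test gives 315 − 247 = 68. No deviation. ✓
Both incentive constraints hold.

Yes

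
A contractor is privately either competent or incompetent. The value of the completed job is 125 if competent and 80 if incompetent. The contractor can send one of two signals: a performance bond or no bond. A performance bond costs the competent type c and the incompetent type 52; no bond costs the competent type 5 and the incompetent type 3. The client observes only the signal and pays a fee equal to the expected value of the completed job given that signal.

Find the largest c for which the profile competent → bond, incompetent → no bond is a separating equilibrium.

Under separation: bond → competent (pays 125); no bond → incompetent (pays 80).
Incompetent: 80 − 3 = 77 ≥ 125 − 52 = 73. Holds regardless of c. ✓
Competent: 125 − c ≥ 80 − 5, so c ≤ 125 − 75 = 50.

50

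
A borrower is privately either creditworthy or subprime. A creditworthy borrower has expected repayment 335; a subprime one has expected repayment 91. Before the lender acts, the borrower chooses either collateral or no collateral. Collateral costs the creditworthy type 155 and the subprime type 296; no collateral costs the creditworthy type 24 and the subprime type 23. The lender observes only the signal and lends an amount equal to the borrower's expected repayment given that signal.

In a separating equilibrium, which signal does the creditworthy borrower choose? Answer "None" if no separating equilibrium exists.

Try creditworthy → collateral, subprime → no collateral:
  If types separate, collateral earns payment 335 and no collateral earns 91.
  Creditworthy: collateral gives 335 − 155 = 180; no collateral gives 91 − 24 = 67. No deviation. ✓
  Subprime: no collateral gives 91 − 23 = 68; collateral gives 335 − 296 = 39. No deviation. ✓
Both hold — the creditworthy type sends collateral.

collateral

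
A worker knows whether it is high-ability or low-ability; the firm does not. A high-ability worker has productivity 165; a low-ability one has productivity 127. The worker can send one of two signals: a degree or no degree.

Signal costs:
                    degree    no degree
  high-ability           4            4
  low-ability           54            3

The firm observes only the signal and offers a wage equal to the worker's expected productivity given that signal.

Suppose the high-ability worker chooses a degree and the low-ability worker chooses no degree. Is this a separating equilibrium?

Yes

If types separate, degree earns payment 165 and no degree earns 127.
High-ability: degree gives 165 − 4 = 161; no degree gives 127 − 4 = 123. No deviation. ✓
Low-ability: no degree gives 127 − 3 = 124; degree gives 165 − 54 = 111. No deviation. ✓
Both incentive constraints hold.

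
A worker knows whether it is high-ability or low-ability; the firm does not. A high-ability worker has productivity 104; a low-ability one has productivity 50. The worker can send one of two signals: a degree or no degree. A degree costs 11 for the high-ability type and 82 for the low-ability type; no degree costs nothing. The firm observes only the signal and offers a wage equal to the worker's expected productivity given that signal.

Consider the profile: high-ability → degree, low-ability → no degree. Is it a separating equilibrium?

Yes

If types separate, degree earns payment 104 and no degree earns 50.
High-ability: degree gives 104 − 11 = 93; no degree gives 50 − 0 = 50. No deviation. ✓
Low-ability: no degree gives 50 − 0 = 50; degree gives 104 − 82 = 22. No deviation. ✓
Both incentive constraints hold.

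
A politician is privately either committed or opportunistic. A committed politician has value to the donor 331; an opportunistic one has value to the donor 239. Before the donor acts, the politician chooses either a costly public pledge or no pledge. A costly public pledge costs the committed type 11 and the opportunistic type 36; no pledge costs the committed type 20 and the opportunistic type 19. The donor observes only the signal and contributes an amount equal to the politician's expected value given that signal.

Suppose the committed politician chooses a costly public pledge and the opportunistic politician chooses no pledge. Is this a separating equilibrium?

If types separate, pledge earns payment 331 and no pledge earns 239.
Committed: pledge gives 331 − 11 = 320; no pledge gives 239 − 20 = 219. No deviation. ✓
Opportunistic: no pledge gives 239 − 19 = 220; pledge gives 331 − 36 = 295. Would deviate. ✗

No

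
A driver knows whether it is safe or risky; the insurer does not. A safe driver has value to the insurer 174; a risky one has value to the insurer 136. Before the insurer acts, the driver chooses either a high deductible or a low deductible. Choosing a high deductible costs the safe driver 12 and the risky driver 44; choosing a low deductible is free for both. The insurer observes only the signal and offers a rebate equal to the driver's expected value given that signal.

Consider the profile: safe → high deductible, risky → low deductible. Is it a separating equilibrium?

If types separate, high deductible earns payment 174 and low deductible earns 136.
Safe: high deductible gives 174 − 12 = 162; low deductible gives 136 − 0 = 136. No deviation. ✓
Risky: low deductible gives 136 − 0 = 136; high deductible gives 174 − 44 = 130. No deviation. ✓
Both incentive constraints hold.

Yes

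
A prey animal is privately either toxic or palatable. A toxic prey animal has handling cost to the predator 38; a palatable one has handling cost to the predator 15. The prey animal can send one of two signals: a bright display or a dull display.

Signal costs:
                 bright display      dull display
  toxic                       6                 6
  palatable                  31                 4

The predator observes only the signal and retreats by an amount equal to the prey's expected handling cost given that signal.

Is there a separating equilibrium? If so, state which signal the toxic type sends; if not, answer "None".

Try toxic → bright display, palatable → dull display:
  Under separation the predator infers type exactly: bright display → toxic (pays 38), dull display → palatable (pays 15).
  Toxic: bright display gives 38 − 6 = 32; dull display gives 15 − 6 = 9. No deviation. ✓
  Palatable: dull display gives 15 − 4 = 11; bright display gives 38 − 31 = 7. No deviation. ✓
Both hold — the toxic type sends bright display.

bright display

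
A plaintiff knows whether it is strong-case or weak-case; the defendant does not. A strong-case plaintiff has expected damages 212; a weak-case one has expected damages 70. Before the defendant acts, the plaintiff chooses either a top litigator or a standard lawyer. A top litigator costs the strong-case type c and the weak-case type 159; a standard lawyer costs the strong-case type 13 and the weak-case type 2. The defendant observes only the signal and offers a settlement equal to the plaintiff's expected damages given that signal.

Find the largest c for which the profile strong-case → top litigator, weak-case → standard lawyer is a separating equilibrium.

Under separation: top litigator → strong-case (pays 212); standard lawyer → weak-case (pays 70).
Weak-case: 70 − 2 = 68 ≥ 212 − 159 = 53. Holds regardless of c. ✓
Strong-case: 212 − c ≥ 70 − 13, so c ≤ 212 − 57 = 155.

155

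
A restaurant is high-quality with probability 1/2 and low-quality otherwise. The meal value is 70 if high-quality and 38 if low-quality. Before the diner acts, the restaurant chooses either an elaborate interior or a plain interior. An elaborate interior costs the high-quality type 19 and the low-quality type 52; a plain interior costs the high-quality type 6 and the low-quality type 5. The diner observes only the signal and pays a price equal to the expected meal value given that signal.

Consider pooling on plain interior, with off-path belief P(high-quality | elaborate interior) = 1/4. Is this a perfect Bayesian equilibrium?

At the pooled signal (plain interior) the diner holds the prior 1/2 and pays 1/2·70 + 1/2·38 = 54. Off-path (elaborate interior) belief 1/4 gives 1/4·70 + 3/4·38 = 46.
High-quality: plain interior gives 54 − 6 = 48; elaborate interior gives 46 − 19 = 27. Stays. ✓
Low-quality: plain interior gives 54 − 5 = 49; elaborate interior gives 46 − 52 = -6. Stays. ✓

Yes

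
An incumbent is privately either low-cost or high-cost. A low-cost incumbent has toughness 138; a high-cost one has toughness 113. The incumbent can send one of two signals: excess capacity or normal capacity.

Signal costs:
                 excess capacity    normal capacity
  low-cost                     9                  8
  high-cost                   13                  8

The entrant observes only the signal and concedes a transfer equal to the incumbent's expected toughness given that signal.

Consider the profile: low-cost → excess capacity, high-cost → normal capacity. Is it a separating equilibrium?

If types separate, excess capacity earns payment 138 and normal capacity earns 113.
Low-cost: excess capacity gives 138 − 9 = 129; normal capacity gives 113 − 8 = 105. No deviation. ✓
High-cost: normal capacity gives 113 − 8 = 105; excess capacity gives 138 − 13 = 125. Would deviate. ✗

No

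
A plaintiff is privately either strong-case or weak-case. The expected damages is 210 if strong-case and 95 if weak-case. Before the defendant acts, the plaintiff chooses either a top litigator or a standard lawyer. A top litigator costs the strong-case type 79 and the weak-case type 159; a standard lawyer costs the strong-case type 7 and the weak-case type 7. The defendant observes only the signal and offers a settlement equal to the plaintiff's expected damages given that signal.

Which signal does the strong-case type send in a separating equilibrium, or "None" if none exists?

Try strong-case → top litigator, weak-case → standard lawyer:
  If types separate, top litigator earns payment 210 and standard lawyer earns 95.
  Strong-case: top litigator gives 210 − 79 = 131; standard lawyer gives 95 − 7 = 88. No deviation. ✓
  Weak-case: standard lawyer gives 95 − 7 = 88; top litigator gives 210 − 159 = 51. No deviation. ✓
Both hold — the strong-case type sends top litigator.

top litigator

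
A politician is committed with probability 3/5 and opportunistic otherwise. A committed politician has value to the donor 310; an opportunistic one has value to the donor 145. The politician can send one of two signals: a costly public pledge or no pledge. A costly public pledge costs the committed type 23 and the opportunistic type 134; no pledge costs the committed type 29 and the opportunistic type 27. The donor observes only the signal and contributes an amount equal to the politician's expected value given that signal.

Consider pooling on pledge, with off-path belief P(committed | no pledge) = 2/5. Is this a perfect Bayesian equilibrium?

No

On the equilibrium path (pledge) the donor holds the prior 3/5 and pays 3/5·310 + 2/5·145 = 244. Off-path (no pledge) belief 2/5 gives 2/5·310 + 3/5·145 = 211.
Committed: pledge gives 244 − 23 = 221; no pledge gives 211 − 29 = 182. Stays. ✓
Opportunistic: pledge gives 244 − 134 = 110; no pledge gives 211 − 27 = 184. Deviates. ✗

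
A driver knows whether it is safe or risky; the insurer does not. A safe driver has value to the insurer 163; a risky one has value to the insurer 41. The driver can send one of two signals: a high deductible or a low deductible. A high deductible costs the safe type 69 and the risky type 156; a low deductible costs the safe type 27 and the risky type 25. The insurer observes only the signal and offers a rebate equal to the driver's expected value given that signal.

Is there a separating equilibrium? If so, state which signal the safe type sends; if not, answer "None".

Try safe → high deductible, risky → low deductible:
  If types separate, high deductible earns payment 163 and low deductible earns 41.
  Safe: high deductible gives 163 − 69 = 94; low deductible gives 41 − 27 = 14. No deviation. ✓
  Risky: low deductible gives 41 − 25 = 16; high deductible gives 163 − 156 = 7. No deviation. ✓
Both hold — the safe type sends high deductible.

high deductible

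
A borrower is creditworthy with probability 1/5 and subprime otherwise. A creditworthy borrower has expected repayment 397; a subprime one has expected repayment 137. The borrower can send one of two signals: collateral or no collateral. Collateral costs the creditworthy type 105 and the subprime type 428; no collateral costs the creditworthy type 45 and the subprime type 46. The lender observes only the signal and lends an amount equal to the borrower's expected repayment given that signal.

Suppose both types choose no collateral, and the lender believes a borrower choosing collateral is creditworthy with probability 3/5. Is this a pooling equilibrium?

No

At the pooled signal (no collateral) the lender holds the prior 1/5 and pays 1/5·397 + 4/5·137 = 189. Off-path (collateral) belief 3/5 gives 3/5·397 + 2/5·137 = 293.
Creditworthy: no collateral gives 189 − 45 = 144; collateral gives 293 − 105 = 188. Deviates. ✗
Subprime: no collateral gives 189 − 46 = 143; collateral gives 293 − 428 = -135. Stays. ✓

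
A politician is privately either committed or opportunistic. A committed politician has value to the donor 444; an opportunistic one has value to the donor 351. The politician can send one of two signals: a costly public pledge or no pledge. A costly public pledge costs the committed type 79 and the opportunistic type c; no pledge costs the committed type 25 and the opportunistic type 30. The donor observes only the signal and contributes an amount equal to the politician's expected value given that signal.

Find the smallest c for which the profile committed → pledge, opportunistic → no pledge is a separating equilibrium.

123

Under separation: pledge → committed (pays 444); no pledge → opportunistic (pays 351).
Committed: 444 − 79 = 365 ≥ 351 − 25 = 326. Holds regardless of c. ✓
Opportunistic: 351 − 30 ≥ 444 − c, so c ≥ 444 − 321 = 123.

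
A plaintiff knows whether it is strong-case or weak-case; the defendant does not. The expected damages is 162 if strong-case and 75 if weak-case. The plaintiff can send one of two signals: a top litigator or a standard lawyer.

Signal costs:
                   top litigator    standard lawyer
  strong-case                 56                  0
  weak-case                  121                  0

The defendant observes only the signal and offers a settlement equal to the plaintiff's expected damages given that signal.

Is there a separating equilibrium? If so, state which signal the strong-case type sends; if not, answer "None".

top litigator

Try strong-case → top litigator, weak-case → standard lawyer:
  Under separation the defendant infers type exactly: top litigator → strong-case (pays 162), standard lawyer → weak-case (pays 75).
  Strong-case: top litigator gives 162 − 56 = 106; standard lawyer gives 75 − 0 = 75. No deviation. ✓
  Weak-case: standard lawyer gives 75 − 0 = 75; top litigator gives 162 − 121 = 41. No deviation. ✓
Both hold — the strong-case type sends top litigator.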